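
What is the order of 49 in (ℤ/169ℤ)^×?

78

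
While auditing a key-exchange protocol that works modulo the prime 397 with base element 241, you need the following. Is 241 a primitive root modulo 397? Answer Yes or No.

φ(397) = 397 − 1 = 396 = 2^2 · 3^2 · 11.
Test 241^(396/q) mod 397 for each prime factor q of 396:
241^198 ≡ 396 (mod 397)  [q = 2: ≢ 1 ✓]
241^132 ≡ 362 (mod 397)  [q = 3: ≢ 1 ✓]
241^36 ≡ 256 (mod 397)  [q = 11: ≢ 1 ✓]
All checks pass, so 241 has order 396 and is a primitive root modulo 397.

Yes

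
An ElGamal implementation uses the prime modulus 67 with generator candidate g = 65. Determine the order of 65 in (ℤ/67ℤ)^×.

33

By Lagrange's theorem, ord_67(65) divides φ(67) = 67 − 1 = 66 = 2 · 3 · 11.
Divisors of 66: 1, 2, 3, 6, 11, 22, 33, 66.
Check 65^d mod 67 for each divisor in increasing order:
65^1 ≡ 65 (mod 67)
65^2 ≡ 4 (mod 67)
65^3 ≡ 59 (mod 67)
65^6 ≡ 64 (mod 67)
65^11 ≡ 29 (mod 67)
65^22 ≡ 37 (mod 67)
65^33 ≡ 1 (mod 67) ✓
Hence ord(65) = 33.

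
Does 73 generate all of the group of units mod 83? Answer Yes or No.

Yes

φ(83) = 83 − 1 = 82 = 2 · 41.
Test 73^(82/q) mod 83 for each prime factor q of 82:
73^41 ≡ 82 (mod 83)  [q = 2: ≢ 1 ✓]
73^2 ≡ 17 (mod 83)  [q = 41: ≢ 1 ✓]
All checks pass, so 73 has order 82 and is a primitive root modulo 83.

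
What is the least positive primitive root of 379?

φ(379) = 379 − 1 = 378 = 2 · 3^3 · 7.
g is a primitive root iff g^(378/q) ≢ 1 (mod 379) for each prime q ∈ {2, 3, 7}.
g = 2: 2^189 ≡ 378; 2^126 ≡ 327; 2^54 ≡ 125 — none is 1, so 2 is a primitive root.
Hence the least primitive root of 379 is 2.

2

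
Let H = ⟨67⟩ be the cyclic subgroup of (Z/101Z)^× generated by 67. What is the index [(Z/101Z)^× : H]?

1

The order of 67 must divide φ(101) = 101 − 1 = 100 = 2^2 · 5^2.
Divisors of 100: 1, 2, 4, 5, 10, 20, 25, 50, 100.
Compute 67^d (mod 101) for the divisors d until we hit 1:
67^1 ≡ 67
67^2 ≡ 45
67^4 ≡ 5
67^5 ≡ 32
67^10 ≡ 14
67^20 ≡ 95
67^25 ≡ 10
67^50 ≡ 100
67^100 ≡ 1
Thus |⟨67⟩| = ord(67) = 100.
Index = |(Z/101Z)^×| / |⟨67⟩| = 100 / 100 = 1.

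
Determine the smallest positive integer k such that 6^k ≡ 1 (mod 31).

6

The order of 6 must divide φ(31) = 31 − 1 = 30 = 2 · 3 · 5.
Divisors of 30: 1, 2, 3, 5, 6, 10, 15, 30.
Test each divisor d:
6^1 ≡ 6 (mod 31)
6^2 ≡ 5 (mod 31)
6^3 ≡ 30 (mod 31)
6^5 ≡ 26 (mod 31)
6^6 ≡ 1 (mod 31) ✓
Hence ord(6) = 6.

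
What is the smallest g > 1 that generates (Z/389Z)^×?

2

φ(389) = 389 − 1 = 388 = 2^2 · 97.
Test candidates g = 2, 3, … against the prime factors q ∈ {2, 97} of φ(389): g is a generator iff g^(388/q) ≢ 1 for every such q.
g = 2: 2^194 ≡ 388; 2^4 ≡ 16 — none is 1, so 2 is a primitive root.
The smallest primitive root modulo 389 is 2.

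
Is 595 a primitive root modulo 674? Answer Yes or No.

No

φ(674) = φ(2)·φ(337) = 1·336 = 336 = 2^4 · 3 · 7.
An element g generates (Z/674Z)^× iff g^(336/q) ≢ 1 (mod 674) for each prime q ∈ {2, 3, 7}.
595^168 ≡ 1 (mod 674)  [q = 2: ≡ 1 ✗]
595^112 ≡ 1 (mod 674)  [q = 3: ≡ 1 ✗]
595^48 ≡ 401 (mod 674)  [q = 7: ≢ 1 ✓]
Since 595^168 ≡ 1, the order of 595 divides 168 < 336, so 595 is not a primitive root.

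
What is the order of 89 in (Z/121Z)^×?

By Lagrange's theorem, ord_121(89) divides φ(121) = φ(11^2) = 11·(11−1) = 110 = 2 · 5 · 11.
Divisors of 110: 1, 2, 5, 10, 11, 22, 55, 110.
Check 89^d mod 121 for each divisor in increasing order:
89^1 ≡ 89 (mod 121)
89^2 ≡ 56 (mod 121)
89^5 ≡ 78 (mod 121)
89^10 ≡ 34 (mod 121)
89^11 ≡ 1 (mod 121) ✓
Hence ord(89) = 11.

11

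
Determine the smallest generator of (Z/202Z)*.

3

φ(202) = φ(2)·φ(101) = 1·100 = 100 = 2^2 · 5^2.
g is a primitive root iff g^(100/q) ≢ 1 (mod 202) for each prime q ∈ {2, 5}.
g = 2: gcd(2, 202) = 2 > 1, not a unit — skip.
g = 3: 3^50 ≡ 201; 3^20 ≡ 185 — none is 1, so 3 is a primitive root.
Hence the least primitive root of 202 is 3.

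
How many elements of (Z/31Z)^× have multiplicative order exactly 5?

4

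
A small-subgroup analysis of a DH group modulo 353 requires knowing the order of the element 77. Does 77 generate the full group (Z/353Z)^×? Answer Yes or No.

φ(353) = 353 − 1 = 352 = 2^5 · 11.
An element g generates (Z/353Z)^× iff g^(352/q) ≢ 1 (mod 353) for each prime q ∈ {2, 11}.
77^176 ≡ 352 (mod 353)  [q = 2: ≢ 1 ✓]
77^32 ≡ 231 (mod 353)  [q = 11: ≢ 1 ✓]
All checks pass, so 77 has order 352 and is a primitive root modulo 353.

Yes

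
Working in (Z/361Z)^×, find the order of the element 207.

171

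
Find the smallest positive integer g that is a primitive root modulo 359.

7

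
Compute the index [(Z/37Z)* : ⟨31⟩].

ord(31) | φ(37) = 37 − 1 = 36 = 2^2 · 3^2.
Divisors of 36: 1, 2, 3, 4, 6, 9, 12, 18, 36.
Test each divisor d:
31^1 ≡ 31 (mod 37)
31^2 ≡ 36 (mod 37)
31^3 ≡ 6 (mod 37)
31^4 ≡ 1 (mod 37) ✓
The order of 31 is 4, so the subgroup it generates has 4 elements.
Index = |(Z/37Z)^×| / |⟨31⟩| = 36 / 4 = 9.

9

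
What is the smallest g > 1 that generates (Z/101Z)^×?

2

φ(101) = 101 − 1 = 100 = 2^2 · 5^2.
g is a primitive root iff g^(100/q) ≢ 1 (mod 101) for each prime q ∈ {2, 5}.
g = 2: 2^50 ≡ 100; 2^20 ≡ 95 — none is 1, so 2 is a primitive root.
The smallest primitive root modulo 101 is 2.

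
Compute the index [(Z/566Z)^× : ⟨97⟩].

2

Since 97 ∈ (Z/566Z)^×, its order divides φ(566) = φ(2)·φ(283) = 1·282 = 282 = 2 · 3 · 47.
Divisors of 282: 1, 2, 3, 6, 47, 94, 141, 282.
Test each divisor d:
97^1 ≡ 97
97^2 ≡ 353
97^3 ≡ 281
97^6 ≡ 287
97^47 ≡ 521
97^94 ≡ 327
97^141 ≡ 1
Thus |⟨97⟩| = ord(97) = 141.
Index = |(Z/566Z)^×| / |⟨97⟩| = 282 / 141 = 2.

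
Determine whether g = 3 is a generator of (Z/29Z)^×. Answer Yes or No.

φ(29) = 29 − 1 = 28 = 2^2 · 7.
Test 3^(28/q) mod 29 for each prime factor q of 28:
3^14 ≡ 28 (mod 29)  [q = 2: ≢ 1 ✓]
3^4 ≡ 23 (mod 29)  [q = 7: ≢ 1 ✓]
All checks pass, so 3 has order 28 and is a primitive root modulo 29.

Yes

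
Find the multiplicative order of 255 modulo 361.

ord(255) | φ(361) = φ(19^2) = 19·(19−1) = 342 = 2 · 3^2 · 19.
Divisors of 342: 1, 2, 3, 6, 9, 18, 19, 38, 57, 114, 171, 342.
Compute 255^d (mod 361) for the divisors d until we hit 1:
255^1 ≡ 255
255^2 ≡ 45
255^3 ≡ 284
255^6 ≡ 153
255^9 ≡ 132
255^18 ≡ 96
255^19 ≡ 293
255^38 ≡ 292
255^57 ≡ 360
255^114 ≡ 1
The smallest such exponent is 114, so the order of 255 is 114.

114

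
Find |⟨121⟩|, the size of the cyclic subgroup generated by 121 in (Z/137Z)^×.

34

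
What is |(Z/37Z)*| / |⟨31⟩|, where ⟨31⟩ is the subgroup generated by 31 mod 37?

ord(31) | φ(37) = 37 − 1 = 36 = 2^2 · 3^2.
Divisors of 36: 1, 2, 3, 4, 6, 9, 12, 18, 36.
Check 31^d mod 37 for each divisor in increasing order:
31^1 ≡ 31 (mod 37)
31^2 ≡ 36 (mod 37)
31^3 ≡ 6 (mod 37)
31^4 ≡ 1 (mod 37) ✓
The order of 31 is 4, so the subgroup it generates has 4 elements.
[(Z/37Z)^× : ⟨31⟩] = 36/4 = 9.

9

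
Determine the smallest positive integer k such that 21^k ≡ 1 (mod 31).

Since 21 ∈ (Z/31Z)^×, its order divides φ(31) = 31 − 1 = 30 = 2 · 3 · 5.
Divisors of 30: 1, 2, 3, 5, 6, 10, 15, 30.
Test each divisor d:
21^1 ≡ 21 (mod 31)
21^2 ≡ 7 (mod 31)
21^3 ≡ 23 (mod 31)
21^5 ≡ 6 (mod 31)
21^6 ≡ 2 (mod 31)
21^10 ≡ 5 (mod 31)
21^15 ≡ 30 (mod 31)
21^30 ≡ 1 (mod 31) ✓
So ord_31(21) = 30.

30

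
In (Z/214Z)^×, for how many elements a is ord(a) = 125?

φ(214) = φ(2)·φ(107) = 1·106 = 106 = 2 · 53.
Since (Z/214Z)^× is cyclic of order 106, the number of elements of order d is φ(d) when d | 106 and 0 otherwise.
125 does not divide 106, so no element of (Z/214Z)^× has order 125.

0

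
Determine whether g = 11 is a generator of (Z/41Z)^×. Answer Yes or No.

Yes

φ(41) = 41 − 1 = 40 = 2^3 · 5.
It suffices to check that the order of 11 is not a proper divisor of 40: compute 11^(40/q) for q ∈ {2, 5}.
11^20 ≡ 40 (mod 41)  [q = 2: ≢ 1 ✓]
11^8 ≡ 16 (mod 41)  [q = 5: ≢ 1 ✓]
All checks pass, so 11 has order 40 and is a primitive root modulo 41.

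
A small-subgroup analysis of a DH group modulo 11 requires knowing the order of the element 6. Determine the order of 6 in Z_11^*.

Since 6 ∈ (Z/11Z)^×, its order divides φ(11) = 11 − 1 = 10 = 2 · 5.
Divisors of 10: 1, 2, 5, 10.
Test each divisor d:
6^1 ≡ 6
6^2 ≡ 3
6^5 ≡ 10
6^10 ≡ 1
Hence ord(6) = 10.

10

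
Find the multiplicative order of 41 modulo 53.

52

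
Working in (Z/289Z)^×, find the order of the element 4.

68

The order of 4 must divide φ(289) = φ(17^2) = 17·(17−1) = 272 = 2^4 · 17.
Divisors of 272: 1, 2, 4, 8, 16, 17, 34, 68, 136, 272.
Test each divisor d:
4^1 ≡ 4 (mod 289)
4^2 ≡ 16 (mod 289)
4^4 ≡ 256 (mod 289)
4^8 ≡ 222 (mod 289)
4^16 ≡ 154 (mod 289)
4^17 ≡ 38 (mod 289)
4^34 ≡ 288 (mod 289)
4^68 ≡ 1 (mod 289) ✓
Therefore the multiplicative order of 4 modulo 289 is 68.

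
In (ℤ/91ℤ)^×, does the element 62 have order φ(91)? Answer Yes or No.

No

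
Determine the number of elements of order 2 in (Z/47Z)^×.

1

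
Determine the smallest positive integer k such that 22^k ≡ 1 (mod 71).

70

Since 22 ∈ (Z/71Z)^×, its order divides φ(71) = 71 − 1 = 70 = 2 · 5 · 7.
Divisors of 70: 1, 2, 5, 7, 10, 14, 35, 70.
Test each divisor d:
22^1 ≡ 22
22^2 ≡ 58
22^5 ≡ 26
22^7 ≡ 17
22^10 ≡ 37
22^14 ≡ 5
22^35 ≡ 70
22^70 ≡ 1
So ord_71(22) = 70.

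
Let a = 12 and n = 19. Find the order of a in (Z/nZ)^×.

ord(12) | φ(19) = 19 − 1 = 18 = 2 · 3^2.
Divisors of 18: 1, 2, 3, 6, 9, 18.
Evaluate successive powers at the divisors of 18:
12^1 ≡ 12 (mod 19)
12^2 ≡ 11 (mod 19)
12^3 ≡ 18 (mod 19)
12^6 ≡ 1 (mod 19) ✓
The smallest such exponent is 6, so the order of 12 is 6.

6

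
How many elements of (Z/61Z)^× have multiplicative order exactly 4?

2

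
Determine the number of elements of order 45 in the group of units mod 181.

φ(181) = 181 − 1 = 180 = 2^2 · 3^2 · 5.
(Z/181Z)^× is cyclic (|G| = 180); a cyclic group of order m has exactly φ(d) elements of each order d | m, and none otherwise.
45 = 3^2 · 5 divides 180, and φ(45) = 24.

24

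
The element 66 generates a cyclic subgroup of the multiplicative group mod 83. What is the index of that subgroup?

1

The order of 66 must divide φ(83) = 83 − 1 = 82 = 2 · 41.
Divisors of 82: 1, 2, 41, 82.
Test each divisor d:
66^1 ≡ 66
66^2 ≡ 40
66^41 ≡ 82
66^82 ≡ 1
So ord_83(66) = 82, hence |⟨66⟩| = 82.
The index is φ(83) / ord(66) = 82 / 82 = 1.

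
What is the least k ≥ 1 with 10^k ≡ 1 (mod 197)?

ord(10) | φ(197) = 197 − 1 = 196 = 2^2 · 7^2.
Divisors of 196: 1, 2, 4, 7, 14, 28, 49, 98, 196.
Evaluate successive powers at the divisors of 196:
10^1 ≡ 10 (mod 197)
10^2 ≡ 100 (mod 197)
10^4 ≡ 150 (mod 197)
10^7 ≡ 83 (mod 197)
10^14 ≡ 191 (mod 197)
10^28 ≡ 36 (mod 197)
10^49 ≡ 196 (mod 197)
10^98 ≡ 1 (mod 197) ✓
Hence ord(10) = 98.

98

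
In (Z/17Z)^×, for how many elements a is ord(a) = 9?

0

φ(17) = 17 − 1 = 16 = 2^4.
(Z/17Z)^× is cyclic (|G| = 16); a cyclic group of order m has exactly φ(d) elements of each order d | m, and none otherwise.
Since 9 ∤ 16, the count is 0.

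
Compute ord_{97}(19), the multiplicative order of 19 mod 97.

32

The order of 19 must divide φ(97) = 97 − 1 = 96 = 2^5 · 3.
Divisors of 96: 1, 2, 3, 4, 6, 8, 12, 16, 24, 32, 48, 96.
Compute 19^d (mod 97) for the divisors d until we hit 1:
19^1 ≡ 19 (mod 97)
19^2 ≡ 70 (mod 97)
19^3 ≡ 69 (mod 97)
19^4 ≡ 50 (mod 97)
19^6 ≡ 8 (mod 97)
19^8 ≡ 75 (mod 97)
19^12 ≡ 64 (mod 97)
19^16 ≡ 96 (mod 97)
19^24 ≡ 22 (mod 97)
19^32 ≡ 1 (mod 97) ✓
The smallest such exponent is 32, so the order of 19 is 32.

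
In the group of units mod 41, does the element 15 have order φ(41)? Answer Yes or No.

φ(41) = 41 − 1 = 40 = 2^3 · 5.
An element g generates (Z/41Z)^× iff g^(40/q) ≢ 1 (mod 41) for each prime q ∈ {2, 5}.
15^20 ≡ 40 (mod 41)  [q = 2: ≢ 1 ✓]
15^8 ≡ 18 (mod 41)  [q = 5: ≢ 1 ✓]
Every test exponent gives a nontrivial residue, hence 15 generates the full group.

Yes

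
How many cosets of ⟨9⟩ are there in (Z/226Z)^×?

2

By Lagrange's theorem, ord_226(9) divides φ(226) = φ(2)·φ(113) = 1·112 = 112 = 2^4 · 7.
Divisors of 112: 1, 2, 4, 7, 8, 14, 16, 28, 56, 112.
Check 9^d mod 226 for each divisor in increasing order:
9^1 ≡ 9
9^2 ≡ 81
9^4 ≡ 7
9^7 ≡ 131
9^8 ≡ 49
9^14 ≡ 211
9^16 ≡ 141
9^28 ≡ 225
9^56 ≡ 1
The order of 9 is 56, so the subgroup it generates has 56 elements.
[(Z/226Z)^× : ⟨9⟩] = 112/56 = 2.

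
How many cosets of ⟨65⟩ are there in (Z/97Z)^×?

2

By Lagrange's theorem, ord_97(65) divides φ(97) = 97 − 1 = 96 = 2^5 · 3.
Divisors of 96: 1, 2, 3, 4, 6, 8, 12, 16, 24, 32, 48, 96.
Evaluate successive powers at the divisors of 96:
65^1 ≡ 65
65^2 ≡ 54
65^3 ≡ 18
65^4 ≡ 6
65^6 ≡ 33
65^8 ≡ 36
65^12 ≡ 22
65^16 ≡ 35
65^24 ≡ 96
65^32 ≡ 61
65^48 ≡ 1
The order of 65 is 48, so the subgroup it generates has 48 elements.
Index = |(Z/97Z)^×| / |⟨65⟩| = 96 / 48 = 2.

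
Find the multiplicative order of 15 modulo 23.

22

ord(15) | φ(23) = 23 − 1 = 22 = 2 · 11.
Divisors of 22: 1, 2, 11, 22.
Check 15^d mod 23 for each divisor in increasing order:
15^1 ≡ 15
15^2 ≡ 18
15^11 ≡ 22
15^22 ≡ 1
Therefore the multiplicative order of 15 modulo 23 is 22.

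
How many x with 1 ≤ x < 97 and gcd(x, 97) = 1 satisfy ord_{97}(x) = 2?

φ(97) = 97 − 1 = 96 = 2^5 · 3.
In a cyclic group of order 96, there are φ(d) elements of order d for each divisor d of 96, and zero for non-divisors.
2 | 96, and φ(2) = 2 − 1 = 1.

1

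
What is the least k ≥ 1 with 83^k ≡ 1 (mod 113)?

14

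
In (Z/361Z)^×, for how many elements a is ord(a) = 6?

2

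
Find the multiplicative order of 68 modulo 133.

ord(68) | φ(133) = φ(7·19) = (7−1)·(19−1) = 6·18 = 108 = 2^2 · 3^3.
Divisors of 108: 1, 2, 3, 4, 6, 9, 12, 18, 27, 36, 54, 108.
Compute 68^d (mod 133) for the divisors d until we hit 1:
68^1 ≡ 68
68^2 ≡ 102
68^3 ≡ 20
68^4 ≡ 30
68^6 ≡ 1
Hence ord(68) = 6.

6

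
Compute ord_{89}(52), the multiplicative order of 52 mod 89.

8

Since 52 ∈ (Z/89Z)^×, its order divides φ(89) = 89 − 1 = 88 = 2^3 · 11.
Divisors of 88: 1, 2, 4, 8, 11, 22, 44, 88.
Evaluate successive powers at the divisors of 88:
52^1 ≡ 52 (mod 89)
52^2 ≡ 34 (mod 89)
52^4 ≡ 88 (mod 89)
52^8 ≡ 1 (mod 89) ✓
Hence ord(52) = 8.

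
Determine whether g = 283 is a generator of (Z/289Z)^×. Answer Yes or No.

φ(289) = φ(17^2) = 17·(17−1) = 272 = 2^4 · 17.
An element g generates (Z/289Z)^× iff g^(272/q) ≢ 1 (mod 289) for each prime q ∈ {2, 17}.
283^136 ≡ 288 (mod 289)  [q = 2: ≢ 1 ✓]
283^16 ≡ 103 (mod 289)  [q = 17: ≢ 1 ✓]
All checks pass, so 283 has order 272 and is a primitive root modulo 289.

Yes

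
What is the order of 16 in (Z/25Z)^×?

By Lagrange's theorem, ord_25(16) divides φ(25) = φ(5^2) = 5·(5−1) = 20 = 2^2 · 5.
Divisors of 20: 1, 2, 4, 5, 10, 20.
Evaluate successive powers at the divisors of 20:
16^1 ≡ 16 (mod 25)
16^2 ≡ 6 (mod 25)
16^4 ≡ 11 (mod 25)
16^5 ≡ 1 (mod 25) ✓
Hence ord(16) = 5.

5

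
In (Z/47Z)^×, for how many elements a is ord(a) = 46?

φ(47) = 47 − 1 = 46 = 2 · 23.
(Z/47Z)^× is cyclic (|G| = 46); a cyclic group of order m has exactly φ(d) elements of each order d | m, and none otherwise.
46 = 2 · 23 divides 46, and φ(46) = 22.

22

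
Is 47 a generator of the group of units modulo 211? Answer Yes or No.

No

φ(211) = 211 − 1 = 210 = 2 · 3 · 5 · 7.
It suffices to check that the order of 47 is not a proper divisor of 210: compute 47^(210/q) for q ∈ {2, 3, 5, 7}.
47^105 ≡ 1 (mod 211)  [q = 2: ≡ 1 ✗]
47^70 ≡ 196 (mod 211)  [q = 3: ≢ 1 ✓]
47^42 ≡ 71 (mod 211)  [q = 5: ≢ 1 ✓]
47^30 ≡ 199 (mod 211)  [q = 7: ≢ 1 ✓]
Since 47^105 ≡ 1, the order of 47 divides 105 < 210, so 47 is not a primitive root.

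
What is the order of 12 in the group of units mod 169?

The order of 12 must divide φ(169) = φ(13^2) = 13·(13−1) = 156 = 2^2 · 3 · 13.
Divisors of 156: 1, 2, 3, 4, 6, 12, 13, 26, 39, 52, 78, 156.
Check 12^d mod 169 for each divisor in increasing order:
12^1 ≡ 12 (mod 169)
12^2 ≡ 144 (mod 169)
12^3 ≡ 38 (mod 169)
12^4 ≡ 118 (mod 169)
12^6 ≡ 92 (mod 169)
12^12 ≡ 14 (mod 169)
12^13 ≡ 168 (mod 169)
12^26 ≡ 1 (mod 169) ✓
Hence ord(12) = 26.

26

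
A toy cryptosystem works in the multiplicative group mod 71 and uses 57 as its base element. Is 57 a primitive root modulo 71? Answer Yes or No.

φ(71) = 71 − 1 = 70 = 2 · 5 · 7.
It suffices to check that the order of 57 is not a proper divisor of 70: compute 57^(70/q) for q ∈ {2, 5, 7}.
57^35 ≡ 1 (mod 71)  [q = 2: ≡ 1 ✗]
57^14 ≡ 5 (mod 71)  [q = 5: ≢ 1 ✓]
57^10 ≡ 1 (mod 71)  [q = 7: ≡ 1 ✗]
Since 57^35 ≡ 1, the order of 57 divides 35 < 70, so 57 is not a primitive root.

No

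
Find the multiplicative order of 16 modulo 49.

ord(16) | φ(49) = φ(7^2) = 7·(7−1) = 42 = 2 · 3 · 7.
Divisors of 42: 1, 2, 3, 6, 7, 14, 21, 42.
Compute 16^d (mod 49) for the divisors d until we hit 1:
16^1 ≡ 16 (mod 49)
16^2 ≡ 11 (mod 49)
16^3 ≡ 29 (mod 49)
16^6 ≡ 8 (mod 49)
16^7 ≡ 30 (mod 49)
16^14 ≡ 18 (mod 49)
16^21 ≡ 1 (mod 49) ✓
Hence ord(16) = 21.

21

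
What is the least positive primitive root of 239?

7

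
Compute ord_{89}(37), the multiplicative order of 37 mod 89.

The order of 37 must divide φ(89) = 89 − 1 = 88 = 2^3 · 11.
Divisors of 88: 1, 2, 4, 8, 11, 22, 44, 88.
Test each divisor d:
37^1 ≡ 37 (mod 89)
37^2 ≡ 34 (mod 89)
37^4 ≡ 88 (mod 89)
37^8 ≡ 1 (mod 89) ✓
So ord_89(37) = 8.

8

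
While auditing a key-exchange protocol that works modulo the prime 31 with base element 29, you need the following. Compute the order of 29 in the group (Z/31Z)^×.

ord(29) | φ(31) = 31 − 1 = 30 = 2 · 3 · 5.
Divisors of 30: 1, 2, 3, 5, 6, 10, 15, 30.
Evaluate successive powers at the divisors of 30:
29^1 ≡ 29
29^2 ≡ 4
29^3 ≡ 23
29^5 ≡ 30
29^6 ≡ 2
29^10 ≡ 1
So ord_31(29) = 10.

10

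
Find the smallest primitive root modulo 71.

φ(71) = 71 − 1 = 70 = 2 · 5 · 7.
g is a primitive root iff g^(70/q) ≢ 1 (mod 71) for each prime q ∈ {2, 5, 7}.
g = 2: 2^35 ≡ 1 — hits 1, so not a primitive root.
g = 3: 3^35 ≡ 1 — hits 1, so not a primitive root.
g = 4: 4^35 ≡ 1 — hits 1, so not a primitive root.
g = 5: 5^35 ≡ 1 — hits 1, so not a primitive root.
g = 6: 6^35 ≡ 1 — hits 1, so not a primitive root.
g = 7: 7^35 ≡ 70; 7^14 ≡ 54; 7^10 ≡ 45 — none is 1, so 7 is a primitive root.
So 7 is the smallest generator of (Z/71Z)^×.

7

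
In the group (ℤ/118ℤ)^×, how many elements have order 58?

28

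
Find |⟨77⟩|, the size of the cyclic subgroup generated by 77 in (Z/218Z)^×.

36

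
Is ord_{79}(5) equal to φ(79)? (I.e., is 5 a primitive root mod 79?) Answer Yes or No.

No

φ(79) = 79 − 1 = 78 = 2 · 3 · 13.
It suffices to check that the order of 5 is not a proper divisor of 78: compute 5^(78/q) for q ∈ {2, 3, 13}.
5^39 ≡ 1 (mod 79)  [q = 2: ≡ 1 ✗]
5^26 ≡ 55 (mod 79)  [q = 3: ≢ 1 ✓]
5^6 ≡ 62 (mod 79)  [q = 13: ≢ 1 ✓]
The check at q = 2 fails, so 5 generates a proper subgroup.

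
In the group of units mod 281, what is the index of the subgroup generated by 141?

4

By Lagrange's theorem, ord_281(141) divides φ(281) = 281 − 1 = 280 = 2^3 · 5 · 7.
Divisors of 280: 1, 2, 4, 5, 7, 8, 10, 14, 20, 28, 35, 40, 56, 70, 140, 280.
Check 141^d mod 281 for each divisor in increasing order:
141^1 ≡ 141 (mod 281)
141^2 ≡ 211 (mod 281)
141^4 ≡ 123 (mod 281)
141^5 ≡ 202 (mod 281)
141^7 ≡ 191 (mod 281)
141^8 ≡ 236 (mod 281)
141^10 ≡ 59 (mod 281)
141^14 ≡ 232 (mod 281)
141^20 ≡ 109 (mod 281)
141^28 ≡ 153 (mod 281)
141^35 ≡ 280 (mod 281)
141^40 ≡ 79 (mod 281)
141^56 ≡ 86 (mod 281)
141^70 ≡ 1 (mod 281) ✓
The order of 141 is 70, so the subgroup it generates has 70 elements.
The index is φ(281) / ord(141) = 280 / 70 = 4.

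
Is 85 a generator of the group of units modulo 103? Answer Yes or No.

Yes

φ(103) = 103 − 1 = 102 = 2 · 3 · 17.
85 is a primitive root mod 103 iff 85^(φ(103)/q) ≢ 1 for every prime q | φ(103), i.e. q ∈ {2, 3, 17}.
85^51 ≡ 102 (mod 103)  [q = 2: ≢ 1 ✓]
85^34 ≡ 46 (mod 103)  [q = 3: ≢ 1 ✓]
85^6 ≡ 79 (mod 103)  [q = 17: ≢ 1 ✓]
None equal 1, so ord_103(85) = 102: 85 is a primitive root.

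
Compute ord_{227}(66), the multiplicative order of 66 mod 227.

226

By Lagrange's theorem, ord_227(66) divides φ(227) = 227 − 1 = 226 = 2 · 113.
Divisors of 226: 1, 2, 113, 226.
Check 66^d mod 227 for each divisor in increasing order:
66^1 ≡ 66
66^2 ≡ 43
66^113 ≡ 226
66^226 ≡ 1
Therefore the multiplicative order of 66 modulo 227 is 226.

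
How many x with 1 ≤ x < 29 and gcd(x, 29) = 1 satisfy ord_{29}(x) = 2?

φ(29) = 29 − 1 = 28 = 2^2 · 7.
Since (Z/29Z)^× is cyclic of order 28, the number of elements of order d is φ(d) when d | 28 and 0 otherwise.
2 | 28, and φ(2) = 2 − 1 = 1.

1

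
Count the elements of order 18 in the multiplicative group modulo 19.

6

φ(19) = 19 − 1 = 18 = 2 · 3^2.
(Z/19Z)^× is cyclic (|G| = 18); a cyclic group of order m has exactly φ(d) elements of each order d | m, and none otherwise.
18 = 2 · 3^2 divides 18, and φ(18) = 6.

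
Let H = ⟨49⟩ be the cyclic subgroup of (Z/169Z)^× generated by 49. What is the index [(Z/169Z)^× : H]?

By Lagrange's theorem, ord_169(49) divides φ(169) = φ(13^2) = 13·(13−1) = 156 = 2^2 · 3 · 13.
Divisors of 156: 1, 2, 3, 4, 6, 12, 13, 26, 39, 52, 78, 156.
Compute 49^d (mod 169) for the divisors d until we hit 1:
49^1 ≡ 49 (mod 169)
49^2 ≡ 35 (mod 169)
49^3 ≡ 25 (mod 169)
49^4 ≡ 42 (mod 169)
49^6 ≡ 118 (mod 169)
49^12 ≡ 66 (mod 169)
49^13 ≡ 23 (mod 169)
49^26 ≡ 22 (mod 169)
49^39 ≡ 168 (mod 169)
49^52 ≡ 146 (mod 169)
49^78 ≡ 1 (mod 169) ✓
The order of 49 is 78, so the subgroup it generates has 78 elements.
[(Z/169Z)^× : ⟨49⟩] = 156/78 = 2.

2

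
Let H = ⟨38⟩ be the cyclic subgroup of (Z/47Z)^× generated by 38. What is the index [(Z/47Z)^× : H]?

1

ord(38) | φ(47) = 47 − 1 = 46 = 2 · 23.
Divisors of 46: 1, 2, 23, 46.
Evaluate successive powers at the divisors of 46:
38^1 ≡ 38 (mod 47)
38^2 ≡ 34 (mod 47)
38^23 ≡ 46 (mod 47)
38^46 ≡ 1 (mod 47) ✓
So ord_47(38) = 46, hence |⟨38⟩| = 46.
[(Z/47Z)^× : ⟨38⟩] = 46/46 = 1.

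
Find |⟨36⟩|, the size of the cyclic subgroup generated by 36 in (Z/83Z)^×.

41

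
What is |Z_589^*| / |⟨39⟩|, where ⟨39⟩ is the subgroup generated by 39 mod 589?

Since 39 ∈ (Z/589Z)^×, its order divides φ(589) = φ(19·31) = (19−1)·(31−1) = 18·30 = 540 = 2^2 · 3^3 · 5.
Divisors of 540: 1, 2, 3, 4, 5, 6, 9, 10, 12, 15, 18, 20, 27, 30, 36, 45, 54, 60, 90, 108, 135, 180, 270, 540.
Compute 39^d (mod 589) for the divisors d until we hit 1:
39^1 ≡ 39
39^2 ≡ 343
39^3 ≡ 419
39^4 ≡ 438
39^5 ≡ 1
Thus |⟨39⟩| = ord(39) = 5.
[(Z/589Z)^× : ⟨39⟩] = 540/5 = 108.

108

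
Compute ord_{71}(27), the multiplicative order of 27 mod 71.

Since 27 ∈ (Z/71Z)^×, its order divides φ(71) = 71 − 1 = 70 = 2 · 5 · 7.
Divisors of 70: 1, 2, 5, 7, 10, 14, 35, 70.
Test each divisor d:
27^1 ≡ 27 (mod 71)
27^2 ≡ 19 (mod 71)
27^5 ≡ 20 (mod 71)
27^7 ≡ 25 (mod 71)
27^10 ≡ 45 (mod 71)
27^14 ≡ 57 (mod 71)
27^35 ≡ 1 (mod 71) ✓
So ord_71(27) = 35.

35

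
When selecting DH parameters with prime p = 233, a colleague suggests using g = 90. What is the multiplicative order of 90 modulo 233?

232

The order of 90 must divide φ(233) = 233 − 1 = 232 = 2^3 · 29.
Divisors of 232: 1, 2, 4, 8, 29, 58, 116, 232.
Check 90^d mod 233 for each divisor in increasing order:
90^1 ≡ 90 (mod 233)
90^2 ≡ 178 (mod 233)
90^4 ≡ 229 (mod 233)
90^8 ≡ 16 (mod 233)
90^29 ≡ 97 (mod 233)
90^58 ≡ 89 (mod 233)
90^116 ≡ 232 (mod 233)
90^232 ≡ 1 (mod 233) ✓
Therefore the multiplicative order of 90 modulo 233 is 232.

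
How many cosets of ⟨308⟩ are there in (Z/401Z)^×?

4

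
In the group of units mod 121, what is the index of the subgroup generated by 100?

By Lagrange's theorem, ord_121(100) divides φ(121) = φ(11^2) = 11·(11−1) = 110 = 2 · 5 · 11.
Divisors of 110: 1, 2, 5, 10, 11, 22, 55, 110.
Evaluate successive powers at the divisors of 110:
100^1 ≡ 100 (mod 121)
100^2 ≡ 78 (mod 121)
100^5 ≡ 12 (mod 121)
100^10 ≡ 23 (mod 121)
100^11 ≡ 1 (mod 121) ✓
The order of 100 is 11, so the subgroup it generates has 11 elements.
The index is φ(121) / ord(100) = 110 / 11 = 10.

10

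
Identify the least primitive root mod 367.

φ(367) = 367 − 1 = 366 = 2 · 3 · 61.
Test candidates g = 2, 3, … against the prime factors q ∈ {2, 3, 61} of φ(367): g is a generator iff g^(366/q) ≢ 1 for every such q.
g = 2: 2^183 ≡ 1 — hits 1, so not a primitive root.
g = 3: 3^183 ≡ 366; 3^122 ≡ 1 — hits 1, so not a primitive root.
g = 4: 4^183 ≡ 1 — hits 1, so not a primitive root.
g = 5: 5^183 ≡ 366; 5^122 ≡ 1 — hits 1, so not a primitive root.
g = 6: 6^183 ≡ 366; 6^122 ≡ 283; 6^6 ≡ 47 — none is 1, so 6 is a primitive root.
The smallest primitive root modulo 367 is 6.

6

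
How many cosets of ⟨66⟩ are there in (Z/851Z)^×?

Since 66 ∈ (Z/851Z)^×, its order divides φ(851) = φ(23·37) = (23−1)·(37−1) = 22·36 = 792 = 2^3 · 3^2 · 11.
Divisors of 792: 1, 2, 3, 4, 6, 8, 9, 11, 12, 18, 22, 24, 33, 36, 44, 66, 72, 88, 99, 132, 198, 264, 396, 792.
Compute 66^d (mod 851) for the divisors d until we hit 1:
66^1 ≡ 66 (mod 851)
66^2 ≡ 101 (mod 851)
66^3 ≡ 709 (mod 851)
66^4 ≡ 840 (mod 851)
66^6 ≡ 591 (mod 851)
66^8 ≡ 121 (mod 851)
66^9 ≡ 327 (mod 851)
66^11 ≡ 689 (mod 851)
66^12 ≡ 371 (mod 851)
66^18 ≡ 554 (mod 851)
66^22 ≡ 714 (mod 851)
66^24 ≡ 630 (mod 851)
66^33 ≡ 68 (mod 851)
66^36 ≡ 556 (mod 851)
66^44 ≡ 47 (mod 851)
66^66 ≡ 369 (mod 851)
66^72 ≡ 223 (mod 851)
66^88 ≡ 507 (mod 851)
66^99 ≡ 413 (mod 851)
66^132 ≡ 1 (mod 851) ✓
So ord_851(66) = 132, hence |⟨66⟩| = 132.
The index is φ(851) / ord(66) = 792 / 132 = 6.

6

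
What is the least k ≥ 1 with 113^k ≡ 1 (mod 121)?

By Lagrange's theorem, ord_121(113) divides φ(121) = φ(11^2) = 11·(11−1) = 110 = 2 · 5 · 11.
Divisors of 110: 1, 2, 5, 10, 11, 22, 55, 110.
Test each divisor d:
113^1 ≡ 113 (mod 121)
113^2 ≡ 64 (mod 121)
113^5 ≡ 23 (mod 121)
113^10 ≡ 45 (mod 121)
113^11 ≡ 3 (mod 121)
113^22 ≡ 9 (mod 121)
113^55 ≡ 1 (mod 121) ✓
The smallest such exponent is 55, so the order of 113 is 55.

55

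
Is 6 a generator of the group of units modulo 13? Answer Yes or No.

Yes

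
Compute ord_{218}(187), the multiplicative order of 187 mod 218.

By Lagrange's theorem, ord_218(187) divides φ(218) = φ(2)·φ(109) = 1·108 = 108 = 2^2 · 3^3.
Divisors of 108: 1, 2, 3, 4, 6, 9, 12, 18, 27, 36, 54, 108.
Evaluate successive powers at the divisors of 108:
187^1 ≡ 187 (mod 218)
187^2 ≡ 89 (mod 218)
187^3 ≡ 75 (mod 218)
187^4 ≡ 73 (mod 218)
187^6 ≡ 175 (mod 218)
187^9 ≡ 45 (mod 218)
187^12 ≡ 105 (mod 218)
187^18 ≡ 63 (mod 218)
187^27 ≡ 1 (mod 218) ✓
Therefore the multiplicative order of 187 modulo 218 is 27.

27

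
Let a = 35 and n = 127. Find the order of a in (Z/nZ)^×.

63

ord(35) | φ(127) = 127 − 1 = 126 = 2 · 3^2 · 7.
Divisors of 126: 1, 2, 3, 6, 7, 9, 14, 18, 21, 42, 63, 126.
Check 35^d mod 127 for each divisor in increasing order:
35^1 ≡ 35
35^2 ≡ 82
35^3 ≡ 76
35^6 ≡ 61
35^7 ≡ 103
35^9 ≡ 64
35^14 ≡ 68
35^18 ≡ 32
35^21 ≡ 19
35^42 ≡ 107
35^63 ≡ 1
So ord_127(35) = 63.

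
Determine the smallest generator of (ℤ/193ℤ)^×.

φ(193) = 193 − 1 = 192 = 2^6 · 3.
g is a primitive root iff g^(192/q) ≢ 1 (mod 193) for each prime q ∈ {2, 3}.
g = 2: 2^96 ≡ 1 — hits 1, so not a primitive root.
g = 3: 3^96 ≡ 1 — hits 1, so not a primitive root.
g = 4: 4^96 ≡ 1 — hits 1, so not a primitive root.
g = 5: 5^96 ≡ 192; 5^64 ≡ 84 — none is 1, so 5 is a primitive root.
The smallest primitive root modulo 193 is 5.

5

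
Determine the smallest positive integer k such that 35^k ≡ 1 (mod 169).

By Lagrange's theorem, ord_169(35) divides φ(169) = φ(13^2) = 13·(13−1) = 156 = 2^2 · 3 · 13.
Divisors of 156: 1, 2, 3, 4, 6, 12, 13, 26, 39, 52, 78, 156.
Evaluate successive powers at the divisors of 156:
35^1 ≡ 35
35^2 ≡ 42
35^3 ≡ 118
35^4 ≡ 74
35^6 ≡ 66
35^12 ≡ 131
35^13 ≡ 22
35^26 ≡ 146
35^39 ≡ 1
So ord_169(35) = 39.

39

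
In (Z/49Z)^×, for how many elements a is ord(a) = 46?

0

φ(49) = φ(7^2) = 7·(7−1) = 42 = 2 · 3 · 7.
Since (Z/49Z)^× is cyclic of order 42, the number of elements of order d is φ(d) when d | 42 and 0 otherwise.
Here 42 is not a multiple of 46, so there are no elements of order 46.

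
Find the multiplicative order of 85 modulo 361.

171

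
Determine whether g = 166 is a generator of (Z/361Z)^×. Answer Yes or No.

Yes

φ(361) = φ(19^2) = 19·(19−1) = 342 = 2 · 3^2 · 19.
An element g generates (Z/361Z)^× iff g^(342/q) ≢ 1 (mod 361) for each prime q ∈ {2, 3, 19}.
166^171 ≡ 360 (mod 361)  [q = 2: ≢ 1 ✓]
166^114 ≡ 292 (mod 361)  [q = 3: ≢ 1 ✓]
166^18 ≡ 191 (mod 361)  [q = 19: ≢ 1 ✓]
All checks pass, so 166 has order 342 and is a primitive root modulo 361.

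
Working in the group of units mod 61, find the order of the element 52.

Since 52 ∈ (Z/61Z)^×, its order divides φ(61) = 61 − 1 = 60 = 2^2 · 3 · 5.
Divisors of 60: 1, 2, 3, 4, 5, 6, 10, 12, 15, 20, 30, 60.
Test each divisor d:
52^1 ≡ 52 (mod 61)
52^2 ≡ 20 (mod 61)
52^3 ≡ 3 (mod 61)
52^4 ≡ 34 (mod 61)
52^5 ≡ 60 (mod 61)
52^6 ≡ 9 (mod 61)
52^10 ≡ 1 (mod 61) ✓
Therefore the multiplicative order of 52 modulo 61 is 10.

10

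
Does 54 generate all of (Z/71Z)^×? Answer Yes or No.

No

φ(71) = 71 − 1 = 70 = 2 · 5 · 7.
Test 54^(70/q) mod 71 for each prime factor q of 70:
54^35 ≡ 1 (mod 71)  [q = 2: ≡ 1 ✗]
54^14 ≡ 25 (mod 71)  [q = 5: ≢ 1 ✓]
54^10 ≡ 1 (mod 71)  [q = 7: ≡ 1 ✗]
Since 54^35 ≡ 1, the order of 54 divides 35 < 70, so 54 is not a primitive root.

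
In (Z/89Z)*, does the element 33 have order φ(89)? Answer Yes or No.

φ(89) = 89 − 1 = 88 = 2^3 · 11.
It suffices to check that the order of 33 is not a proper divisor of 88: compute 33^(88/q) for q ∈ {2, 11}.
33^44 ≡ 88 (mod 89)  [q = 2: ≢ 1 ✓]
33^8 ≡ 16 (mod 89)  [q = 11: ≢ 1 ✓]
Every test exponent gives a nontrivial residue, hence 33 generates the full group.

Yes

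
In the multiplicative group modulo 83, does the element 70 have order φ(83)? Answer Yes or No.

φ(83) = 83 − 1 = 82 = 2 · 41.
Test 70^(82/q) mod 83 for each prime factor q of 82:
70^41 ≡ 1 (mod 83)  [q = 2: ≡ 1 ✗]
70^2 ≡ 3 (mod 83)  [q = 41: ≢ 1 ✓]
The check at q = 2 fails, so 70 generates a proper subgroup.

No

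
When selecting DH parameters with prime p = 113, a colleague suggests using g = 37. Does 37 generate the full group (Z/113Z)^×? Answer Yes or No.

Yes

φ(113) = 113 − 1 = 112 = 2^4 · 7.
37 is a primitive root mod 113 iff 37^(φ(113)/q) ≢ 1 for every prime q | φ(113), i.e. q ∈ {2, 7}.
37^56 ≡ 112 (mod 113)  [q = 2: ≢ 1 ✓]
37^16 ≡ 106 (mod 113)  [q = 7: ≢ 1 ✓]
All checks pass, so 37 has order 112 and is a primitive root modulo 113.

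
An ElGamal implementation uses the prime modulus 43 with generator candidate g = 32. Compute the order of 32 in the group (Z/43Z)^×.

14

By Lagrange's theorem, ord_43(32) divides φ(43) = 43 − 1 = 42 = 2 · 3 · 7.
Divisors of 42: 1, 2, 3, 6, 7, 14, 21, 42.
Check 32^d mod 43 for each divisor in increasing order:
32^1 ≡ 32
32^2 ≡ 35
32^3 ≡ 2
32^6 ≡ 4
32^7 ≡ 42
32^14 ≡ 1
So ord_43(32) = 14.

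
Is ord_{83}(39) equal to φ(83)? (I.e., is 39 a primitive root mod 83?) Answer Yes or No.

φ(83) = 83 − 1 = 82 = 2 · 41.
An element g generates (Z/83Z)^× iff g^(82/q) ≢ 1 (mod 83) for each prime q ∈ {2, 41}.
39^41 ≡ 82 (mod 83)  [q = 2: ≢ 1 ✓]
39^2 ≡ 27 (mod 83)  [q = 41: ≢ 1 ✓]
Every test exponent gives a nontrivial residue, hence 39 generates the full group.

Yes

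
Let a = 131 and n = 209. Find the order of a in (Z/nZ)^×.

18

By Lagrange's theorem, ord_209(131) divides φ(209) = φ(11·19) = (11−1)·(19−1) = 10·18 = 180 = 2^2 · 3^2 · 5.
Divisors of 180: 1, 2, 3, 4, 5, 6, 9, 10, 12, 15, 18, 20, 30, 36, 45, 60, 90, 180.
Test each divisor d:
131^1 ≡ 131 (mod 209)
131^2 ≡ 23 (mod 209)
131^3 ≡ 87 (mod 209)
131^4 ≡ 111 (mod 209)
131^5 ≡ 120 (mod 209)
131^6 ≡ 45 (mod 209)
131^9 ≡ 153 (mod 209)
131^10 ≡ 188 (mod 209)
131^12 ≡ 144 (mod 209)
131^15 ≡ 197 (mod 209)
131^18 ≡ 1 (mod 209) ✓
So ord_209(131) = 18.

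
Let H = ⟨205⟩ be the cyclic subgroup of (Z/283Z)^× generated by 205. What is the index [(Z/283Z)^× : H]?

Since 205 ∈ (Z/283Z)^×, its order divides φ(283) = 283 − 1 = 282 = 2 · 3 · 47.
Divisors of 282: 1, 2, 3, 6, 47, 94, 141, 282.
Compute 205^d (mod 283) for the divisors d until we hit 1:
205^1 ≡ 205
205^2 ≡ 141
205^3 ≡ 39
205^6 ≡ 106
205^47 ≡ 282
205^94 ≡ 1
The order of 205 is 94, so the subgroup it generates has 94 elements.
[(Z/283Z)^× : ⟨205⟩] = 282/94 = 3.

3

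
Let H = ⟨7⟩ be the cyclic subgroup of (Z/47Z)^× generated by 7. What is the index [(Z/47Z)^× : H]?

By Lagrange's theorem, ord_47(7) divides φ(47) = 47 − 1 = 46 = 2 · 23.
Divisors of 46: 1, 2, 23, 46.
Test each divisor d:
7^1 ≡ 7
7^2 ≡ 2
7^23 ≡ 1
The order of 7 is 23, so the subgroup it generates has 23 elements.
[(Z/47Z)^× : ⟨7⟩] = 46/23 = 2.

2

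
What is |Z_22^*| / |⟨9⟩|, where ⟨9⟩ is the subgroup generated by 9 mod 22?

Since 9 ∈ (Z/22Z)^×, its order divides φ(22) = φ(2)·φ(11) = 1·10 = 10 = 2 · 5.
Divisors of 10: 1, 2, 5, 10.
Check 9^d mod 22 for each divisor in increasing order:
9^1 ≡ 9
9^2 ≡ 15
9^5 ≡ 1
So ord_22(9) = 5, hence |⟨9⟩| = 5.
[(Z/22Z)^× : ⟨9⟩] = 10/5 = 2.

2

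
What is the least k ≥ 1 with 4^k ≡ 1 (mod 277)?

46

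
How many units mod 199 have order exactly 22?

φ(199) = 199 − 1 = 198 = 2 · 3^2 · 11.
(Z/199Z)^× is cyclic (|G| = 198); a cyclic group of order m has exactly φ(d) elements of each order d | m, and none otherwise.
22 = 2 · 11 divides 198, and φ(22) = 10.

10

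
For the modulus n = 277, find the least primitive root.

5

φ(277) = 277 − 1 = 276 = 2^2 · 3 · 23.
Test candidates g = 2, 3, … against the prime factors q ∈ {2, 3, 23} of φ(277): g is a generator iff g^(276/q) ≢ 1 for every such q.
g = 2: 2^138 ≡ 276; 2^92 ≡ 1 — hits 1, so not a primitive root.
g = 3: 3^138 ≡ 1 — hits 1, so not a primitive root.
g = 4: 4^138 ≡ 1 — hits 1, so not a primitive root.
g = 5: 5^138 ≡ 276; 5^92 ≡ 116; 5^12 ≡ 27 — none is 1, so 5 is a primitive root.
Hence the least primitive root of 277 is 5.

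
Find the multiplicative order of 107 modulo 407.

90

By Lagrange's theorem, ord_407(107) divides φ(407) = φ(11·37) = (11−1)·(37−1) = 10·36 = 360 = 2^3 · 3^2 · 5.
Divisors of 360: 1, 2, 3, 4, 5, 6, 8, 9, 10, 12, 15, 18, 20, 24, 30, 36, 40, 45, 60, 72, 90, 120, 180, 360.
Compute 107^d (mod 407) for the divisors d until we hit 1:
107^1 ≡ 107
107^2 ≡ 53
107^3 ≡ 380
107^4 ≡ 367
107^5 ≡ 197
107^6 ≡ 322
107^8 ≡ 379
107^9 ≡ 260
107^10 ≡ 144
107^12 ≡ 306
107^15 ≡ 285
107^18 ≡ 38
107^20 ≡ 386
107^24 ≡ 26
107^30 ≡ 232
107^36 ≡ 223
107^40 ≡ 34
107^45 ≡ 186
107^60 ≡ 100
107^72 ≡ 75
107^90 ≡ 1
So ord_407(107) = 90.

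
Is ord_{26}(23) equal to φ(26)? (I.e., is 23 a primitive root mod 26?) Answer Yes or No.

No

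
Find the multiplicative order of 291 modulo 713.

330

ord(291) | φ(713) = φ(23·31) = (23−1)·(31−1) = 22·30 = 660 = 2^2 · 3 · 5 · 11.
Divisors of 660: 1, 2, 3, 4, 5, 6, 10, 11, 12, 15, 20, 22, 30, 33, 44, 55, 60, 66, 110, 132, 165, 220, 330, 660.
Compute 291^d (mod 713) for the divisors d until we hit 1:
291^1 ≡ 291
291^2 ≡ 547
291^3 ≡ 178
291^4 ≡ 462
291^5 ≡ 398
291^6 ≡ 312
291^10 ≡ 118
291^11 ≡ 114
291^12 ≡ 376
291^15 ≡ 619
291^20 ≡ 377
291^22 ≡ 162
291^30 ≡ 280
291^33 ≡ 643
291^44 ≡ 576
291^55 ≡ 68
291^60 ≡ 683
291^66 ≡ 622
291^110 ≡ 346
291^132 ≡ 438
291^165 ≡ 712
291^220 ≡ 645
291^330 ≡ 1
Therefore the multiplicative order of 291 modulo 713 is 330.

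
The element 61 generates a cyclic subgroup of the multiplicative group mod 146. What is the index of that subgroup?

2

By Lagrange's theorem, ord_146(61) divides φ(146) = φ(2)·φ(73) = 1·72 = 72 = 2^3 · 3^2.
Divisors of 72: 1, 2, 3, 4, 6, 8, 9, 12, 18, 24, 36, 72.
Evaluate successive powers at the divisors of 72:
61^1 ≡ 61 (mod 146)
61^2 ≡ 71 (mod 146)
61^3 ≡ 97 (mod 146)
61^4 ≡ 77 (mod 146)
61^6 ≡ 65 (mod 146)
61^8 ≡ 89 (mod 146)
61^9 ≡ 27 (mod 146)
61^12 ≡ 137 (mod 146)
61^18 ≡ 145 (mod 146)
61^24 ≡ 81 (mod 146)
61^36 ≡ 1 (mod 146) ✓
Thus |⟨61⟩| = ord(61) = 36.
The index is φ(146) / ord(61) = 72 / 36 = 2.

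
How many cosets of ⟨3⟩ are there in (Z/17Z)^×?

1

Since 3 ∈ (Z/17Z)^×, its order divides φ(17) = 17 − 1 = 16 = 2^4.
Divisors of 16: 1, 2, 4, 8, 16.
Test each divisor d:
3^1 ≡ 3
3^2 ≡ 9
3^4 ≡ 13
3^8 ≡ 16
3^16 ≡ 1
The order of 3 is 16, so the subgroup it generates has 16 elements.
Index = |(Z/17Z)^×| / |⟨3⟩| = 16 / 16 = 1.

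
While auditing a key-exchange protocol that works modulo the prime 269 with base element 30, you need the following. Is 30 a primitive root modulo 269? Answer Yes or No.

φ(269) = 269 − 1 = 268 = 2^2 · 67.
30 is a primitive root mod 269 iff 30^(φ(269)/q) ≢ 1 for every prime q | φ(269), i.e. q ∈ {2, 67}.
30^134 ≡ 1 (mod 269)  [q = 2: ≡ 1 ✗]
30^4 ≡ 41 (mod 269)  [q = 67: ≢ 1 ✓]
The check at q = 2 fails, so 30 generates a proper subgroup.

No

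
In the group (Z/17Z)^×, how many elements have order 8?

φ(17) = 17 − 1 = 16 = 2^4.
Since (Z/17Z)^× is cyclic of order 16, the number of elements of order d is φ(d) when d | 16 and 0 otherwise.
8 = 2^3 divides 16, and φ(8) = 4.

4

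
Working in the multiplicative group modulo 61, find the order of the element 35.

60

ord(35) | φ(61) = 61 − 1 = 60 = 2^2 · 3 · 5.
Divisors of 60: 1, 2, 3, 4, 5, 6, 10, 12, 15, 20, 30, 60.
Check 35^d mod 61 for each divisor in increasing order:
35^1 ≡ 35
35^2 ≡ 5
35^3 ≡ 53
35^4 ≡ 25
35^5 ≡ 21
35^6 ≡ 3
35^10 ≡ 14
35^12 ≡ 9
35^15 ≡ 50
35^20 ≡ 13
35^30 ≡ 60
35^60 ≡ 1
So ord_61(35) = 60.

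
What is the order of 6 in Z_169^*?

ord(6) | φ(169) = φ(13^2) = 13·(13−1) = 156 = 2^2 · 3 · 13.
Divisors of 156: 1, 2, 3, 4, 6, 12, 13, 26, 39, 52, 78, 156.
Check 6^d mod 169 for each divisor in increasing order:
6^1 ≡ 6
6^2 ≡ 36
6^3 ≡ 47
6^4 ≡ 113
6^6 ≡ 12
6^12 ≡ 144
6^13 ≡ 19
6^26 ≡ 23
6^39 ≡ 99
6^52 ≡ 22
6^78 ≡ 168
6^156 ≡ 1
Therefore the multiplicative order of 6 modulo 169 is 156.

156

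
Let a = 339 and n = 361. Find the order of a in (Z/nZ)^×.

171

ord(339) | φ(361) = φ(19^2) = 19·(19−1) = 342 = 2 · 3^2 · 19.
Divisors of 342: 1, 2, 3, 6, 9, 18, 19, 38, 57, 114, 171, 342.
Evaluate successive powers at the divisors of 342:
339^1 ≡ 339 (mod 361)
339^2 ≡ 123 (mod 361)
339^3 ≡ 182 (mod 361)
339^6 ≡ 273 (mod 361)
339^9 ≡ 229 (mod 361)
339^18 ≡ 96 (mod 361)
339^19 ≡ 54 (mod 361)
339^38 ≡ 28 (mod 361)
339^57 ≡ 68 (mod 361)
339^114 ≡ 292 (mod 361)
339^171 ≡ 1 (mod 361) ✓
The smallest such exponent is 171, so the order of 339 is 171.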